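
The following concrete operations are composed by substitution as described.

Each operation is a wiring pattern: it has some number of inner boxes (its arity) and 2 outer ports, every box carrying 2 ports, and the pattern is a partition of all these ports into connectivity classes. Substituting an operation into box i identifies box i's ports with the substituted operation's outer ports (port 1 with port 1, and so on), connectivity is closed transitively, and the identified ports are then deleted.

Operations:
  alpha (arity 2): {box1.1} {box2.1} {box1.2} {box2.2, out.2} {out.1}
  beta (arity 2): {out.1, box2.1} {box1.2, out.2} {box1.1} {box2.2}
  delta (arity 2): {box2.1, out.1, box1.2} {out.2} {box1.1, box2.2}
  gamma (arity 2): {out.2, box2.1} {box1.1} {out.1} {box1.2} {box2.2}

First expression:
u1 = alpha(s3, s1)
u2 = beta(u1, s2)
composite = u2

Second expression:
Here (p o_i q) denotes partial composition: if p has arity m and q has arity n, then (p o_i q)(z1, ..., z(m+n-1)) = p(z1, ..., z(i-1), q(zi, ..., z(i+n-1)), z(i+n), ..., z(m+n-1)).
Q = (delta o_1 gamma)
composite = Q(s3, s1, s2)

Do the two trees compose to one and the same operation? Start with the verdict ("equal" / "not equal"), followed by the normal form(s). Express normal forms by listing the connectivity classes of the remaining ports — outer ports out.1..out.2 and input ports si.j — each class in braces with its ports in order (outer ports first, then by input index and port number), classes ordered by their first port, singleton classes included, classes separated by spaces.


not equal: they reduce to {out.1, s2.1} {out.2, s1.2} {s1.1} {s2.2} {s3.1} {s3.2} and {out.1, s1.1, s2.1} {out.2} {s1.2} {s2.2} {s3.1} {s3.2}

Normal form of the first expression: {out.1, s2.1} {out.2, s1.2} {s1.1} {s2.2} {s3.1} {s3.2}
Normal form of the second expression: {out.1, s1.1, s2.1} {out.2} {s1.2} {s2.2} {s3.1} {s3.2}
The normal forms differ: not equal.


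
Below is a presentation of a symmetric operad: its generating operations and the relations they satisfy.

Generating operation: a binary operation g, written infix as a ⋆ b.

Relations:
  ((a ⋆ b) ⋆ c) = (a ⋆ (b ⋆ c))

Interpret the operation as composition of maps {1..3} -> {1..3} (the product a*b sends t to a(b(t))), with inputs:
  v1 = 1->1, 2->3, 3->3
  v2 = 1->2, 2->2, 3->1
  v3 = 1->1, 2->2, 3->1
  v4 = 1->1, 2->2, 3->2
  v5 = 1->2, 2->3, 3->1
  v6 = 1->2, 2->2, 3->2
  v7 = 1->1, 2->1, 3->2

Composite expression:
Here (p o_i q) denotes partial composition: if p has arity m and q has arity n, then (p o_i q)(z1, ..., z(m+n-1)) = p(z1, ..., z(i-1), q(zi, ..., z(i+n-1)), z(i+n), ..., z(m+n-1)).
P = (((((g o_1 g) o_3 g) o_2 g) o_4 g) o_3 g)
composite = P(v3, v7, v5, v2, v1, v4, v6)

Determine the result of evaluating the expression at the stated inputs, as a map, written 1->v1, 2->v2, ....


1->1, 2->1, 3->1


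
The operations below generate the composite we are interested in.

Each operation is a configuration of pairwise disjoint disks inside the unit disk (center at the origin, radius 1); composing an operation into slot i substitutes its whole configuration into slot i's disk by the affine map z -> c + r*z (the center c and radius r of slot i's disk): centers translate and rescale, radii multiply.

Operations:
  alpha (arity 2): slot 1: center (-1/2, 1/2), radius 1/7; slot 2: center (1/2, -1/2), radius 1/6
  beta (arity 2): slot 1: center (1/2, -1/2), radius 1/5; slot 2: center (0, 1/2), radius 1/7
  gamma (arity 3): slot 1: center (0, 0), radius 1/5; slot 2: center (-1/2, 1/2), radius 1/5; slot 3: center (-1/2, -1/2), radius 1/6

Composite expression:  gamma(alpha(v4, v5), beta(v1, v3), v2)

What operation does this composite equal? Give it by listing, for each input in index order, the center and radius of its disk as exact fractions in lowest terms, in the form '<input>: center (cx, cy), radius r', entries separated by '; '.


Each v-disk chains the slot maps above it in gamma; radii multiply.
for v4, the 2-step affine chain lands on center (-1/10, 1/10), radius 1/35
for v5, the 2-step affine chain lands on center (1/10, -1/10), radius 1/30
for v1, the 2-step affine chain lands on center (-2/5, 2/5), radius 1/25
for v3, the 2-step affine chain lands on center (-1/2, 3/5), radius 1/35
for v2, the 1-step affine chain lands on center (-1/2, -1/2), radius 1/6

v1: center (-2/5, 2/5), radius 1/25; v2: center (-1/2, -1/2), radius 1/6; v3: center (-1/2, 3/5), radius 1/35; v4: center (-1/10, 1/10), radius 1/35; v5: center (1/10, -1/10), radius 1/30


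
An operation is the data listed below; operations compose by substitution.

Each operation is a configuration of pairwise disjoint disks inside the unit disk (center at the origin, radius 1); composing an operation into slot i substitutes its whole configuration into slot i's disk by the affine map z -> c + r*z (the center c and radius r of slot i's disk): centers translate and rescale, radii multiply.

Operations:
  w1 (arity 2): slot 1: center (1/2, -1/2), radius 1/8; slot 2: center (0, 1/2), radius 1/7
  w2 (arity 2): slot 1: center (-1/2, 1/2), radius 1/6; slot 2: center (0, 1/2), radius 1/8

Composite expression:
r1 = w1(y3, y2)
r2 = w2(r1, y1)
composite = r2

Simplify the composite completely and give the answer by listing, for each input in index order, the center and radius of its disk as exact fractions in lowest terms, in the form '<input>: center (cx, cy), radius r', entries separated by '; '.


y1: center (0, 1/2), radius 1/8; y2: center (-1/2, 7/12), radius 1/42; y3: center (-5/12, 5/12), radius 1/48


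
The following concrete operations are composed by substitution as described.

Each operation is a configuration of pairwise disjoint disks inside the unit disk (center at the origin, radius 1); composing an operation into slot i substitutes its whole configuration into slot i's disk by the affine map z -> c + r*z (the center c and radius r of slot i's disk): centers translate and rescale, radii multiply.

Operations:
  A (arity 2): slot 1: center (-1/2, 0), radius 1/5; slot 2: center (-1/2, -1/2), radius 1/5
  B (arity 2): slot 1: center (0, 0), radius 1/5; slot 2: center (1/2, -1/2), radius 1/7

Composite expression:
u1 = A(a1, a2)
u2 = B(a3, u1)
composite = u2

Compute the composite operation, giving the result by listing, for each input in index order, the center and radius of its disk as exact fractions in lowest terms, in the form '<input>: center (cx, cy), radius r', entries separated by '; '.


a1: center (3/7, -1/2), radius 1/35; a2: center (3/7, -4/7), radius 1/35; a3: center (0, 0), radius 1/5


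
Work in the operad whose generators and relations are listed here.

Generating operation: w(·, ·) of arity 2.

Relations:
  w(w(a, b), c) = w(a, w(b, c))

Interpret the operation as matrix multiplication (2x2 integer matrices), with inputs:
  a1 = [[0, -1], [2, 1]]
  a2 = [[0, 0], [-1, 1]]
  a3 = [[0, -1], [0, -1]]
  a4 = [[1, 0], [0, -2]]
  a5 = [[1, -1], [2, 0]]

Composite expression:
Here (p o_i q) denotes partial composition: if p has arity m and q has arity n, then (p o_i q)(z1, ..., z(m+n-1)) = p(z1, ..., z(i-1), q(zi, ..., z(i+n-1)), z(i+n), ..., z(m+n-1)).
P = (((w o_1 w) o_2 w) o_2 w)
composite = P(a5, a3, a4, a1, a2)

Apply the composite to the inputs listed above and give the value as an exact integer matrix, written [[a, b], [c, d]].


[[0, 0], [-4, 4]]

w(a3, a4) = [[0, 2], [0, 2]]
w(w(a3, a4), a1) = [[4, 2], [4, 2]]
w(a5, w(w(a3, a4), a1)) = [[0, 0], [8, 4]]
w(w(a5, w(w(a3, a4), a1)), a2) = [[0, 0], [-4, 4]]


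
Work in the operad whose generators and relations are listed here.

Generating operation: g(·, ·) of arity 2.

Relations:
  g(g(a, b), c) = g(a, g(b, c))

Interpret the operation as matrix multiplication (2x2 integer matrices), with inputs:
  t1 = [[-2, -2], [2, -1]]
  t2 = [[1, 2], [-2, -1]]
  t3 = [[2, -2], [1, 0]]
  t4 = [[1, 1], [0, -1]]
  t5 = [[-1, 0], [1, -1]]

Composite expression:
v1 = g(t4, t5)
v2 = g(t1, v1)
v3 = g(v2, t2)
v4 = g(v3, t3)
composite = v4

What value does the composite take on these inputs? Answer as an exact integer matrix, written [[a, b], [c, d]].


g(t4, t5) = [[0, -1], [-1, 1]]
g(t1, g(t4, t5)) = [[2, 0], [1, -3]]
g(g(t1, g(t4, t5)), t2) = [[2, 4], [7, 5]]
g(g(g(t1, g(t4, t5)), t2), t3) = [[8, -4], [19, -14]]

[[8, -4], [19, -14]]


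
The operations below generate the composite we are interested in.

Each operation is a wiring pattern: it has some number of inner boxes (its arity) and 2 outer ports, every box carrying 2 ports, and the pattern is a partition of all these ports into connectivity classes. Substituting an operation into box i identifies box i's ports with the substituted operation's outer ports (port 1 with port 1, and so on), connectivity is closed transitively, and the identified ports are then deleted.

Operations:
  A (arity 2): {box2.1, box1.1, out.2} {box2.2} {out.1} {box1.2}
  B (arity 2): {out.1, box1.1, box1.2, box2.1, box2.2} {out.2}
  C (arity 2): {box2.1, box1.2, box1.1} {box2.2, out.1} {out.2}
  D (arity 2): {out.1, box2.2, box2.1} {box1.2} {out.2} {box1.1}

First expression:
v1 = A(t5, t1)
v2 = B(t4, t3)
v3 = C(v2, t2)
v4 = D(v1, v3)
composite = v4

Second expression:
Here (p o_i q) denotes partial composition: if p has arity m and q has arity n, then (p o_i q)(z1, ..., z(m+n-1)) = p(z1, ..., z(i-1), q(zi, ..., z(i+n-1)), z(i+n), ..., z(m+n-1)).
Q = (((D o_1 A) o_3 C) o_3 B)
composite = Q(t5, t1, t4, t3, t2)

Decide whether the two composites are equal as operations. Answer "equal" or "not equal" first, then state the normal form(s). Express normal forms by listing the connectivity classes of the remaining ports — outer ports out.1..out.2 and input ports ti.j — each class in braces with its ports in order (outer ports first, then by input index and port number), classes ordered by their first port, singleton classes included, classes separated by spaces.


equal: each reduces to {out.1, t2.2} {out.2} {t1.1, t5.1} {t1.2} {t2.1, t3.1, t3.2, t4.1, t4.2} {t5.2}

The first expression reduces to {out.1, t2.2} {out.2} {t1.1, t5.1} {t1.2} {t2.1, t3.1, t3.2, t4.1, t4.2} {t5.2}
The second expression reduces to {out.1, t2.2} {out.2} {t1.1, t5.1} {t1.2} {t2.1, t3.1, t3.2, t4.1, t4.2} {t5.2}
Identical normal forms: equal.


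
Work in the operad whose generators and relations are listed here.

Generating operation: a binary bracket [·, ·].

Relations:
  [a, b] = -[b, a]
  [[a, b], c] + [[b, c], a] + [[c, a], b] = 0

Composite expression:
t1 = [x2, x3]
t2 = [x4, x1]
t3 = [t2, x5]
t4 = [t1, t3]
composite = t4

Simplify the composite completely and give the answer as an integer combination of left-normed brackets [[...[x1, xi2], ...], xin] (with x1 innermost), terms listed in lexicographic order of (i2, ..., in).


A multilinear Lie element is pinned by x1-initial words (x1 innermost).
Composite bracket: [[x2, x3], [[x4, x1], x5]]
Under [a, b] = ab - ba we get 16 signed associative words (2^4 = 16).
Only words starting with x1 matter:
  x1x4x5x2x3 (sign +1) contributes +[[[[x1, x4], x5], x2], x3]
  x1x4x5x3x2 (sign -1) contributes -[[[[x1, x4], x5], x3], x2]

[[[[x1, x4], x5], x2], x3] - [[[[x1, x4], x5], x3], x2]


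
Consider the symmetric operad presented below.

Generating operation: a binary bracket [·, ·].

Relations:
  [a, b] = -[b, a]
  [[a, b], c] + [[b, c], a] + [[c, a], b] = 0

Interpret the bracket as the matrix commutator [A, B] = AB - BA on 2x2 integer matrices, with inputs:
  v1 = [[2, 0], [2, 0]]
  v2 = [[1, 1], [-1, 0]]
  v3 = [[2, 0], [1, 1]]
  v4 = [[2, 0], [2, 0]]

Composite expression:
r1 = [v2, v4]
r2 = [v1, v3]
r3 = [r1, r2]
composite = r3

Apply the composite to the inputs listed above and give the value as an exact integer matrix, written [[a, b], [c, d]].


[[0, 0], [0, 0]]


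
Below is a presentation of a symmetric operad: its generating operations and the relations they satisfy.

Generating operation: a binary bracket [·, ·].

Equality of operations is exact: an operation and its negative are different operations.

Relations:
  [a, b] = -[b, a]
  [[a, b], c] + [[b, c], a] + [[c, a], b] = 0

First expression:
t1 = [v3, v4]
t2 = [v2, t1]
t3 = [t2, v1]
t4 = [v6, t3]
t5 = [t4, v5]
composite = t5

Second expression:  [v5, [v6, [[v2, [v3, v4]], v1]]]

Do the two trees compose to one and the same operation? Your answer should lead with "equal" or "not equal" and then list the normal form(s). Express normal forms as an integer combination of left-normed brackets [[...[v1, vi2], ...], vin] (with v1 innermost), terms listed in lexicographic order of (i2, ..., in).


not equal; first: [[[[[v1, v2], v3], v4], v6], v5] - [[[[[v1, v2], v4], v3], v6], v5] - [[[[[v1, v3], v4], v2], v6], v5] + [[[[[v1, v4], v3], v2], v6], v5]; second: -[[[[[v1, v2], v3], v4], v6], v5] + [[[[[v1, v2], v4], v3], v6], v5] + [[[[[v1, v3], v4], v2], v6], v5] - [[[[[v1, v4], v3], v2], v6], v5]

Reducing the first expression gives [[[[[v1, v2], v3], v4], v6], v5] - [[[[[v1, v2], v4], v3], v6], v5] - [[[[[v1, v3], v4], v2], v6], v5] + [[[[[v1, v4], v3], v2], v6], v5]
Reducing the second expression gives -[[[[[v1, v2], v3], v4], v6], v5] + [[[[[v1, v2], v4], v3], v6], v5] + [[[[[v1, v3], v4], v2], v6], v5] - [[[[[v1, v4], v3], v2], v6], v5]
The normal forms differ: not equal.


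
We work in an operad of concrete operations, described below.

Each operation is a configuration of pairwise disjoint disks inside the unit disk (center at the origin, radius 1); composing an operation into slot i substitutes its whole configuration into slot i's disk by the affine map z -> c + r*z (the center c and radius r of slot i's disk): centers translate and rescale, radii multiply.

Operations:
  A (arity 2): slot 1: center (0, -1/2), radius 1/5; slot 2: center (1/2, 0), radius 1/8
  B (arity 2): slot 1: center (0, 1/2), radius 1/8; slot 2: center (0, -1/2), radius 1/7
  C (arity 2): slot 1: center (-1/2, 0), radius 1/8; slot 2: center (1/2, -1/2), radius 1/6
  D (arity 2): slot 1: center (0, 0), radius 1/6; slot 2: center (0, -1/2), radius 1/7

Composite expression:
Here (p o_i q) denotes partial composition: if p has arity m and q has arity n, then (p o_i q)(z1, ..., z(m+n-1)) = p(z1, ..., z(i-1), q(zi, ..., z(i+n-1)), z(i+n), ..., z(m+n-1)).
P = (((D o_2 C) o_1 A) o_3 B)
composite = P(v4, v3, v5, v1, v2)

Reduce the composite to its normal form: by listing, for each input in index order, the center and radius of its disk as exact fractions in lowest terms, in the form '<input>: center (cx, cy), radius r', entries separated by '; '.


v1: center (-1/14, -57/112), radius 1/392; v2: center (1/14, -4/7), radius 1/42; v3: center (1/12, 0), radius 1/48; v4: center (0, -1/12), radius 1/30; v5: center (-1/14, -55/112), radius 1/448

Below D, radii multiply path by path; the v-disk centers shift.
input v4: applying the 2 nested substitutions gives center (0, -1/12), radius 1/30
input v3: applying the 2 nested substitutions gives center (1/12, 0), radius 1/48
input v5: applying the 3 nested substitutions gives center (-1/14, -55/112), radius 1/448
input v1: applying the 3 nested substitutions gives center (-1/14, -57/112), radius 1/392
input v2: applying the 2 nested substitutions gives center (1/14, -4/7), radius 1/42


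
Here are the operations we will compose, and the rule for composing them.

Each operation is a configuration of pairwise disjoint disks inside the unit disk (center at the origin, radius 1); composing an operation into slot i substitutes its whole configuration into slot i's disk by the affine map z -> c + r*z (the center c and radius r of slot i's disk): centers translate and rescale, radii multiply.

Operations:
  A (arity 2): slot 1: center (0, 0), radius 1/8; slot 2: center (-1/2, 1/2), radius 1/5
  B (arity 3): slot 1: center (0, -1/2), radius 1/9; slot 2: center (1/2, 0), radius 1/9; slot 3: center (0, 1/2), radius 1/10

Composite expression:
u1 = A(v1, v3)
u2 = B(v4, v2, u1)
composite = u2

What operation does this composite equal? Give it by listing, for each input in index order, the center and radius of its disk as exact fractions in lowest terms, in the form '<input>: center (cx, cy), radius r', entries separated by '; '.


v1: center (0, 1/2), radius 1/80; v2: center (1/2, 0), radius 1/9; v3: center (-1/20, 11/20), radius 1/50; v4: center (0, -1/2), radius 1/9

Each v-disk chains the slot maps above it in B; radii multiply.
v4 passes through 1 substitution, ending at center (0, -1/2), radius 1/9
v2 passes through 1 substitution, ending at center (1/2, 0), radius 1/9
v1 passes through 2 substitutions, ending at center (0, 1/2), radius 1/80
v3 passes through 2 substitutions, ending at center (-1/20, 11/20), radius 1/50


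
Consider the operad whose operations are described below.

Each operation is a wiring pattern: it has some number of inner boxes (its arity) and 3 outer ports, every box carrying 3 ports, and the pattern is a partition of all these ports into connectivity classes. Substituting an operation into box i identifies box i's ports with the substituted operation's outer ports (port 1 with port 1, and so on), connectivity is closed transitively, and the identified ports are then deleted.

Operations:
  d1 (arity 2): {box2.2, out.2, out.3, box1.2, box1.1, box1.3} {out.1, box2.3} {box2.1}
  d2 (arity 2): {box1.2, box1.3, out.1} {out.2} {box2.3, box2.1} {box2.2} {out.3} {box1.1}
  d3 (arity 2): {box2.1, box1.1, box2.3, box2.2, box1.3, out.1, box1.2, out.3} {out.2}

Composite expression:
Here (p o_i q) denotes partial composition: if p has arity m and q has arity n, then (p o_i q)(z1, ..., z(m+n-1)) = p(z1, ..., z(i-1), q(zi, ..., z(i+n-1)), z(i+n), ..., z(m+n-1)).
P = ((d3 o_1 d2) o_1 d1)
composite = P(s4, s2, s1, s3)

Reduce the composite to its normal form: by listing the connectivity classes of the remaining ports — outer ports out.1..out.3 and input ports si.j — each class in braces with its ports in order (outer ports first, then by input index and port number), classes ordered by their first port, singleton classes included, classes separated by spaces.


After gluing at d3, chains via deleted ports link the s-ports.
composing d1 on (s4, s2), with out.j its own outer ports: {out.1, s2.3} {out.2, out.3, s2.2, s4.1, s4.2, s4.3} {s2.1}
composing d2 on (s4, s2, s1), with out.j its own outer ports: {out.1, s2.2, s4.1, s4.2, s4.3} {out.2} {out.3} {s1.1, s1.3} {s1.2} {s2.1} {s2.3}
composing d3 on (s4, s2, s1, s3), with out.j its own outer ports: {out.1, out.3, s2.2, s3.1, s3.2, s3.3, s4.1, s4.2, s4.3} {out.2} {s1.1, s1.3} {s1.2} {s2.1} {s2.3}

{out.1, out.3, s2.2, s3.1, s3.2, s3.3, s4.1, s4.2, s4.3} {out.2} {s1.1, s1.3} {s1.2} {s2.1} {s2.3}


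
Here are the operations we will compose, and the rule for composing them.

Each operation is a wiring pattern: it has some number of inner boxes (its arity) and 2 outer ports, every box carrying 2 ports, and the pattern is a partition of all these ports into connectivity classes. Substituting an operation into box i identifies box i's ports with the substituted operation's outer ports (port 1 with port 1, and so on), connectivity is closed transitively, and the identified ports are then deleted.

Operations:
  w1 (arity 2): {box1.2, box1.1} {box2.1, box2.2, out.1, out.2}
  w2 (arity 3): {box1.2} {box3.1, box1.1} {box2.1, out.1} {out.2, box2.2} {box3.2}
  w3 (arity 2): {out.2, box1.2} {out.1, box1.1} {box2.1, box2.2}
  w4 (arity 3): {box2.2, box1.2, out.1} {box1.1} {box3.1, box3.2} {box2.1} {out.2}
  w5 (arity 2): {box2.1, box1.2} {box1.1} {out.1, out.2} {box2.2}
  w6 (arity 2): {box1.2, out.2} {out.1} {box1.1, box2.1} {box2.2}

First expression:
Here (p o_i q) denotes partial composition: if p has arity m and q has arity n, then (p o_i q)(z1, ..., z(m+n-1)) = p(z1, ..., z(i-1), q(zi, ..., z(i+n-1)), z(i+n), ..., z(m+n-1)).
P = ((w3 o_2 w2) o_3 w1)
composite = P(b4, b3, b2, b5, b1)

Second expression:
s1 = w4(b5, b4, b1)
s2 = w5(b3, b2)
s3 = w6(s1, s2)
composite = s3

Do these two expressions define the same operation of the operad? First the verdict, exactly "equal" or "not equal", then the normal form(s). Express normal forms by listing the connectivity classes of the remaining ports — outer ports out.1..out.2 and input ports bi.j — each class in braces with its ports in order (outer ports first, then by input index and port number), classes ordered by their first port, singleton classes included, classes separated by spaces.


not equal — first {out.1, b4.1} {out.2, b4.2} {b1.1, b3.1} {b1.2} {b2.1, b2.2} {b3.2} {b5.1, b5.2}, second {out.1} {out.2} {b1.1, b1.2} {b2.1, b3.2} {b2.2} {b3.1} {b4.1} {b4.2, b5.2} {b5.1}

The first composite normalizes to {out.1, b4.1} {out.2, b4.2} {b1.1, b3.1} {b1.2} {b2.1, b2.2} {b3.2} {b5.1, b5.2}
The second composite normalizes to {out.1} {out.2} {b1.1, b1.2} {b2.1, b3.2} {b2.2} {b3.1} {b4.1} {b4.2, b5.2} {b5.1}
The normal forms differ: not equal.


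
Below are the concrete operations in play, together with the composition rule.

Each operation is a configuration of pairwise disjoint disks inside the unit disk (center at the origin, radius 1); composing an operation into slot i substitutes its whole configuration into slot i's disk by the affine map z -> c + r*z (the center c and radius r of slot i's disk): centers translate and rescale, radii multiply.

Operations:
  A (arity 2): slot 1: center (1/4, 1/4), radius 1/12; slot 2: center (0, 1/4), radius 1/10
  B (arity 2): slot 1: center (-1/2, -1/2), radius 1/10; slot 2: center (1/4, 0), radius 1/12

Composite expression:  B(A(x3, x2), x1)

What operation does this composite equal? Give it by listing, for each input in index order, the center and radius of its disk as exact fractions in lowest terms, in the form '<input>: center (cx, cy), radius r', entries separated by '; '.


x1: center (1/4, 0), radius 1/12; x2: center (-1/2, -19/40), radius 1/100; x3: center (-19/40, -19/40), radius 1/120

Follow each x-input down from B: c' goes to c + r*c', radius to r*r'.
for x3, the 2-step affine chain lands on center (-19/40, -19/40), radius 1/120
for x2, the 2-step affine chain lands on center (-1/2, -19/40), radius 1/100
for x1, the 1-step affine chain lands on center (1/4, 0), radius 1/12


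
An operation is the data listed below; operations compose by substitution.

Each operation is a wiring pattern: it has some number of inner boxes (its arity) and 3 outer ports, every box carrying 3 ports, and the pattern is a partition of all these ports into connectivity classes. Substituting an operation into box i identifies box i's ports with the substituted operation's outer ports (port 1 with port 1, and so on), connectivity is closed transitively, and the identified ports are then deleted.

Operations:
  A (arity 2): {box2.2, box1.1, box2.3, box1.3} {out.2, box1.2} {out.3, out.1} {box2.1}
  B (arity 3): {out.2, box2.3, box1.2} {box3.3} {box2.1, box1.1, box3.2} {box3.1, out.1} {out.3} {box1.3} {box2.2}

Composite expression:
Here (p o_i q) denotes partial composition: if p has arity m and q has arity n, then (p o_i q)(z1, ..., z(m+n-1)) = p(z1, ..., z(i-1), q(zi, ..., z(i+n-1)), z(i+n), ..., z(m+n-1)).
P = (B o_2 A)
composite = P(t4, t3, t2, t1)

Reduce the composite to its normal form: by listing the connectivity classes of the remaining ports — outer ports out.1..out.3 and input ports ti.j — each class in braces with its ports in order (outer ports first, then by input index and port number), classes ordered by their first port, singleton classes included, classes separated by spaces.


{out.1, t1.1} {out.2, t1.2, t4.1, t4.2} {out.3} {t1.3} {t2.1} {t2.2, t2.3, t3.1, t3.3} {t3.2} {t4.3}

After gluing at B, chains via deleted ports link the t-ports.
stage A: inputs (t3, t2), connectivity {out.1, out.3} {out.2, t3.2} {t2.1} {t2.2, t2.3, t3.1, t3.3}, out.j its boundary
stage B: inputs (t4, t3, t2, t1), connectivity {out.1, t1.1} {out.2, t1.2, t4.1, t4.2} {out.3} {t1.3} {t2.1} {t2.2, t2.3, t3.1, t3.3} {t3.2} {t4.3}, out.j its boundary


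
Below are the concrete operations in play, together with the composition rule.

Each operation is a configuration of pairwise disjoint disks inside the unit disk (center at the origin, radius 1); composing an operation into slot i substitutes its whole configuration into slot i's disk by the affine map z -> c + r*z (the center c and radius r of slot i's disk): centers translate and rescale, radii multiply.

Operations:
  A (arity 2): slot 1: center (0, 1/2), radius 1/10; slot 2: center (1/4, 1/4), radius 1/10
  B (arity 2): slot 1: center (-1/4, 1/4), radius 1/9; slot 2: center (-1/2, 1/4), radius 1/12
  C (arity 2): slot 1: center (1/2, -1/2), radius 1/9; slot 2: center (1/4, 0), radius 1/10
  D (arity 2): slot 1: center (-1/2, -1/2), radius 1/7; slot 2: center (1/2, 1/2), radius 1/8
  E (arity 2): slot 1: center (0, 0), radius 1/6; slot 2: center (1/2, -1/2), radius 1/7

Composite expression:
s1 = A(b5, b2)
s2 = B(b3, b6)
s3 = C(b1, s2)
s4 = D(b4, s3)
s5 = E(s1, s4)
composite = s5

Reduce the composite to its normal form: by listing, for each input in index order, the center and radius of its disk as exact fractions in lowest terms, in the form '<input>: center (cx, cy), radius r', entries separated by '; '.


b1: center (65/112, -7/16), radius 1/504; b2: center (1/24, 1/24), radius 1/60; b3: center (1289/2240, -137/320), radius 1/5040; b4: center (3/7, -4/7), radius 1/49; b5: center (0, 1/12), radius 1/60; b6: center (23/40, -137/320), radius 1/6720

Only the slot chain above each b matters under E; compose those maps.
for b5, the 2-step affine chain lands on center (0, 1/12), radius 1/60
for b2, the 2-step affine chain lands on center (1/24, 1/24), radius 1/60
for b4, the 2-step affine chain lands on center (3/7, -4/7), radius 1/49
for b1, the 3-step affine chain lands on center (65/112, -7/16), radius 1/504
for b3, the 4-step affine chain lands on center (1289/2240, -137/320), radius 1/5040
for b6, the 4-step affine chain lands on center (23/40, -137/320), radius 1/6720


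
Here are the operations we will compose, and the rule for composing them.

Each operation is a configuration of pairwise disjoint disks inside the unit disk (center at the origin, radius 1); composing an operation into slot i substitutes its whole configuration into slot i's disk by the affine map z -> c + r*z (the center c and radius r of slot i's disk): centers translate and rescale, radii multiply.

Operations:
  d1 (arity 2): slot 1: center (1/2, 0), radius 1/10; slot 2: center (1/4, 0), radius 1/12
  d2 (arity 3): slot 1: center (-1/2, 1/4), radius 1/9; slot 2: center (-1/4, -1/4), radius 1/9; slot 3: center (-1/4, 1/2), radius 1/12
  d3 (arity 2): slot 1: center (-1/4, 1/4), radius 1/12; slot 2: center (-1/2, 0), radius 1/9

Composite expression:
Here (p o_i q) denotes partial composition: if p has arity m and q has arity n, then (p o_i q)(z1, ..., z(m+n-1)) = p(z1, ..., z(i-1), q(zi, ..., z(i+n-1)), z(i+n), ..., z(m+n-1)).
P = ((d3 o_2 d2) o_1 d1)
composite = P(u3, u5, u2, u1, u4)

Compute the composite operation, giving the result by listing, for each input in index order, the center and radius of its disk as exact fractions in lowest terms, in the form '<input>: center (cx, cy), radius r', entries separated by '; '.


Each u-disk chains the slot maps above it in d3; radii multiply.
tracing u3 down its 2-map path: center (-5/24, 1/4), radius 1/120
tracing u5 down its 2-map path: center (-11/48, 1/4), radius 1/144
tracing u2 down its 2-map path: center (-5/9, 1/36), radius 1/81
tracing u1 down its 2-map path: center (-19/36, -1/36), radius 1/81
tracing u4 down its 2-map path: center (-19/36, 1/18), radius 1/108

u1: center (-19/36, -1/36), radius 1/81; u2: center (-5/9, 1/36), radius 1/81; u3: center (-5/24, 1/4), radius 1/120; u4: center (-19/36, 1/18), radius 1/108; u5: center (-11/48, 1/4), radius 1/144


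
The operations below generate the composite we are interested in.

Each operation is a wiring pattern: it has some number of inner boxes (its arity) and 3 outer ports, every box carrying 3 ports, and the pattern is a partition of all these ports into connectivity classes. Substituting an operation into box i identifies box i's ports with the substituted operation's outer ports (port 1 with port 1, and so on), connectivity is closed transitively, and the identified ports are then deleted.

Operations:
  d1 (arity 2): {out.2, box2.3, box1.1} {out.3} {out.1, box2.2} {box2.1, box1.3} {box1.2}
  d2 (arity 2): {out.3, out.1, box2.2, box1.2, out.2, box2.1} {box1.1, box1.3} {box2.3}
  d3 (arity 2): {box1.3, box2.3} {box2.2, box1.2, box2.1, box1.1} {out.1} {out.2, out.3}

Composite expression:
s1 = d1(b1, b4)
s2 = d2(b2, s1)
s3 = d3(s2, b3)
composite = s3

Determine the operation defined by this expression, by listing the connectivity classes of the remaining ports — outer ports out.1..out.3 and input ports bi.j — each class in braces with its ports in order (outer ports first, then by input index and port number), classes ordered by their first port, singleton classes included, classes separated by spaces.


Treat the ports identified at d3 as solder joints: merge, then drop.
through d1, on inputs (b1, b4): {out.1, b4.2} {out.2, b1.1, b4.3} {out.3} {b1.2} {b1.3, b4.1} (out.j = stage outer ports)
through d2, on inputs (b2, b1, b4): {out.1, out.2, out.3, b1.1, b2.2, b4.2, b4.3} {b1.2} {b1.3, b4.1} {b2.1, b2.3} (out.j = stage outer ports)
through d3, on inputs (b2, b1, b4, b3): {out.1} {out.2, out.3} {b1.1, b2.2, b3.1, b3.2, b3.3, b4.2, b4.3} {b1.2} {b1.3, b4.1} {b2.1, b2.3} (out.j = stage outer ports)

{out.1} {out.2, out.3} {b1.1, b2.2, b3.1, b3.2, b3.3, b4.2, b4.3} {b1.2} {b1.3, b4.1} {b2.1, b2.3}


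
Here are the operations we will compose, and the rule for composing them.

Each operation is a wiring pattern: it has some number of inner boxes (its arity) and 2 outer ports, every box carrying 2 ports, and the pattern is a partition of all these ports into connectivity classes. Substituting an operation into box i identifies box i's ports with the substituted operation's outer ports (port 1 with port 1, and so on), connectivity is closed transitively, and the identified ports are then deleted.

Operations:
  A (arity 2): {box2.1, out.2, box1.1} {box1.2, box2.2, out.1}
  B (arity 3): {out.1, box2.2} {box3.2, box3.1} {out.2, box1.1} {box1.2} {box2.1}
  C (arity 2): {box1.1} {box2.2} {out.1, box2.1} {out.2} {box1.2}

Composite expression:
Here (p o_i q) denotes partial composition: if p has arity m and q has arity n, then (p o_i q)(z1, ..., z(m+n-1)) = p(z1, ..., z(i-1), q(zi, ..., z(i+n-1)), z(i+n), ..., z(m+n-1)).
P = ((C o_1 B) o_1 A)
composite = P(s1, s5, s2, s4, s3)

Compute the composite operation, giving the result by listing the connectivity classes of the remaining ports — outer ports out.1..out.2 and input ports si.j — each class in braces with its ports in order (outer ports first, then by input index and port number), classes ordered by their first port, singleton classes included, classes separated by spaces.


{out.1, s3.1} {out.2} {s1.1, s5.1} {s1.2, s5.2} {s2.1} {s2.2} {s3.2} {s4.1, s4.2}

Substituting into C glues patterns; closure does the rest.
through A, on inputs (s1, s5): {out.1, s1.2, s5.2} {out.2, s1.1, s5.1} (out.j = stage outer ports)
through B, on inputs (s1, s5, s2, s4): {out.1, s2.2} {out.2, s1.2, s5.2} {s1.1, s5.1} {s2.1} {s4.1, s4.2} (out.j = stage outer ports)
through C, on inputs (s1, s5, s2, s4, s3): {out.1, s3.1} {out.2} {s1.1, s5.1} {s1.2, s5.2} {s2.1} {s2.2} {s3.2} {s4.1, s4.2} (out.j = stage outer ports)


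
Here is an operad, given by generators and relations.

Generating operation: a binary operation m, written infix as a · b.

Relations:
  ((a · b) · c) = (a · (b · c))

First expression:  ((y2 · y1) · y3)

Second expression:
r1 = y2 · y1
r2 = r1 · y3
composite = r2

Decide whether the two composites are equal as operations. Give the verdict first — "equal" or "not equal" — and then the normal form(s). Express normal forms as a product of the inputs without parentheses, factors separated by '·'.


equal: each reduces to y2 · y1 · y3

The first expression, normalized: y2 · y1 · y3
The second expression, normalized: y2 · y1 · y3
One common form — equal.


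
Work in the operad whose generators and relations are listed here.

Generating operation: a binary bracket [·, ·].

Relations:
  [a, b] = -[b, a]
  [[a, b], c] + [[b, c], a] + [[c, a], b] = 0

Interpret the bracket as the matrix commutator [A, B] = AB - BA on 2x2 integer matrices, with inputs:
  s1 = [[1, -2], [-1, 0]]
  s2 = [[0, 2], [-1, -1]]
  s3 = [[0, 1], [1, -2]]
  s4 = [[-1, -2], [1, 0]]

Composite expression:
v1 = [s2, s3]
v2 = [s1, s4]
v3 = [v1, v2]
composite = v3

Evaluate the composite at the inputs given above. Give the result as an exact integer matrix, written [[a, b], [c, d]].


[[-12, -48], [24, 12]]


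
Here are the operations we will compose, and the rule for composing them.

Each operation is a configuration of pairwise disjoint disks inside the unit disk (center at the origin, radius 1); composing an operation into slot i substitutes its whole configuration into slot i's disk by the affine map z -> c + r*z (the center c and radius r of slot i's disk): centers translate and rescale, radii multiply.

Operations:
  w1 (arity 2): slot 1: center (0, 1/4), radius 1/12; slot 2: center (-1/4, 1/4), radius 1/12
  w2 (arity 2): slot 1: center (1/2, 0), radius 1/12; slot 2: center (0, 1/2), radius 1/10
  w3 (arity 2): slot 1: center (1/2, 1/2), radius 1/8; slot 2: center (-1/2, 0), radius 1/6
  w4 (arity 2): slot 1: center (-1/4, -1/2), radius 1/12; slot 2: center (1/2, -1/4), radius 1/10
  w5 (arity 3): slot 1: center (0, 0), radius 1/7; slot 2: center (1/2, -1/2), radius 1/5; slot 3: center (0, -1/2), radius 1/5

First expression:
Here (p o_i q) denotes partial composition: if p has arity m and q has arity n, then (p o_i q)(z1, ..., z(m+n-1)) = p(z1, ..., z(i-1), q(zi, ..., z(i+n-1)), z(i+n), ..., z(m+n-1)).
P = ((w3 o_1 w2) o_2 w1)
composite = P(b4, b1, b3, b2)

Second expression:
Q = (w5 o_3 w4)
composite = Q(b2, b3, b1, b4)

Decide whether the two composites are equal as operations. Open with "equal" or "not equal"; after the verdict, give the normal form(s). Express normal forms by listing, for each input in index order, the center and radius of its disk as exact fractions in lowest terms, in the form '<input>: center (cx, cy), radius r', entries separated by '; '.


not equal: they reduce to b1: center (1/2, 181/320), radius 1/960; b2: center (-1/2, 0), radius 1/6; b3: center (159/320, 181/320), radius 1/960; b4: center (9/16, 1/2), radius 1/96 and b1: center (-1/20, -3/5), radius 1/60; b2: center (0, 0), radius 1/7; b3: center (1/2, -1/2), radius 1/5; b4: center (1/10, -11/20), radius 1/50


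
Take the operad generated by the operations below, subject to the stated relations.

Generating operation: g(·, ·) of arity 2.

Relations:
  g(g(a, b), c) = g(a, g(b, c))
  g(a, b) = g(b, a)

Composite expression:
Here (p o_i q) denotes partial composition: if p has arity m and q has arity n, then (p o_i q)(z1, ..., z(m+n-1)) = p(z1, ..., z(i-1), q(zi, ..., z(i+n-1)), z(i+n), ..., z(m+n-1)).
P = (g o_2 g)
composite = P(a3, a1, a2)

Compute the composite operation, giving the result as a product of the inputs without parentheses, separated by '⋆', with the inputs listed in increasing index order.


Shape and order are irrelevant to g; the a-input set decides.
g(a1, a2) linearizes to a1 ⋆ a2
g(a3, g(a1, a2)) linearizes to a3 ⋆ a1 ⋆ a2
rearranged into index order: a1 ⋆ a2 ⋆ a3

a1 ⋆ a2 ⋆ a3


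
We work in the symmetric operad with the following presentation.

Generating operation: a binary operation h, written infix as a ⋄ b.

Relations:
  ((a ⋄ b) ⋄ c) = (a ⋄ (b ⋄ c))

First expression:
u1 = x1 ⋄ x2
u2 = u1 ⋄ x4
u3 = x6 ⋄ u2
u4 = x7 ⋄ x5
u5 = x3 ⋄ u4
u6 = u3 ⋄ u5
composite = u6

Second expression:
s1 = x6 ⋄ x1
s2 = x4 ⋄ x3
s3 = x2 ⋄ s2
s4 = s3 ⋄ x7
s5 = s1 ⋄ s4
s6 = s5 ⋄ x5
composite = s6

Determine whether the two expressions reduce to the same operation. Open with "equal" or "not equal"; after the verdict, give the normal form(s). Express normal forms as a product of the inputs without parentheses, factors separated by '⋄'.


equal — both sides give x6 ⋄ x1 ⋄ x2 ⋄ x4 ⋄ x3 ⋄ x7 ⋄ x5

The first expression reduces to x6 ⋄ x1 ⋄ x2 ⋄ x4 ⋄ x3 ⋄ x7 ⋄ x5
The second expression reduces to x6 ⋄ x1 ⋄ x2 ⋄ x4 ⋄ x3 ⋄ x7 ⋄ x5
The forms coincide; equal.


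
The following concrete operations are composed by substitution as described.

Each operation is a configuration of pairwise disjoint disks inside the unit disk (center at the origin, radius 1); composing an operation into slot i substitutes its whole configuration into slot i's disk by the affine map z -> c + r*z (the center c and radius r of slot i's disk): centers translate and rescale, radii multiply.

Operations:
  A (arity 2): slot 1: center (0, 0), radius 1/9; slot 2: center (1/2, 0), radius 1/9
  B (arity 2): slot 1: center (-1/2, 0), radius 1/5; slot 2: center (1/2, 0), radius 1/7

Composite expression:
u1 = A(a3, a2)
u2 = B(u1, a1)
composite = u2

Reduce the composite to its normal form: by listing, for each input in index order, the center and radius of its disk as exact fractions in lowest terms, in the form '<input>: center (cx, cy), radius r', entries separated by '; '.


Affine substitution under B: radii multiply and a-centers shift.
input a3: composing its 2 substitution steps yields center (-1/2, 0), radius 1/45
input a2: composing its 2 substitution steps yields center (-2/5, 0), radius 1/45
input a1: composing its 1 substitution step yields center (1/2, 0), radius 1/7

a1: center (1/2, 0), radius 1/7; a2: center (-2/5, 0), radius 1/45; a3: center (-1/2, 0), radius 1/45


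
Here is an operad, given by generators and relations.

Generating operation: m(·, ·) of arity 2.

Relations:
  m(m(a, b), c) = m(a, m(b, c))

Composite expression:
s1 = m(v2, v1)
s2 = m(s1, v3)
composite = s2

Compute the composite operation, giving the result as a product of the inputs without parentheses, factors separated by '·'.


Key point: m is associative — brackets drop, the v-order remains.
m(v2, v1) flattens to v2 · v1
m(m(v2, v1), v3) flattens to v2 · v1 · v3

v2 · v1 · v3


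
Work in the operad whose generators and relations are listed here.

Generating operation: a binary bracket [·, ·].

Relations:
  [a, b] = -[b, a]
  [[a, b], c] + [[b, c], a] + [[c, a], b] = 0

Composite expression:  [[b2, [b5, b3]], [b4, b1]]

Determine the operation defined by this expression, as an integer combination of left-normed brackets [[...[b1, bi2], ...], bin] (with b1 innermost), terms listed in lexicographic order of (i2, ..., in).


Antisymmetry and Jacobi reduce to b1-anchored left-normed brackets.
Composite bracket: [[b2, [b5, b3]], [b4, b1]]
Full expansion: 16 signed words from ab - ba (2^4 = 16).
Only words starting with b1 matter:
  sign of b1b4b2b3b5 is -1, so it contributes -[[[[b1, b4], b2], b3], b5]
  sign of b1b4b2b5b3 is +1, so it contributes +[[[[b1, b4], b2], b5], b3]
  sign of b1b4b3b5b2 is +1, so it contributes +[[[[b1, b4], b3], b5], b2]
  sign of b1b4b5b3b2 is -1, so it contributes -[[[[b1, b4], b5], b3], b2]

-[[[[b1, b4], b2], b3], b5] + [[[[b1, b4], b2], b5], b3] + [[[[b1, b4], b3], b5], b2] - [[[[b1, b4], b5], b3], b2]


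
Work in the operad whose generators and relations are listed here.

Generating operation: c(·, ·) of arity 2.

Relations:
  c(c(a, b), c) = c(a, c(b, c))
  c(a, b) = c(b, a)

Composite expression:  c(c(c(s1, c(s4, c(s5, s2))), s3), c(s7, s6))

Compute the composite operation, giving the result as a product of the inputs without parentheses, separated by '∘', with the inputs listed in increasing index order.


s1 ∘ s2 ∘ s3 ∘ s4 ∘ s5 ∘ s6 ∘ s7

Any arrangement under c is one operation, so sort the s-inputs.
c(s5, s2) reduces to s5 ∘ s2
c(s4, c(s5, s2)) reduces to s4 ∘ s5 ∘ s2
c(s1, c(s4, c(s5, s2))) reduces to s1 ∘ s4 ∘ s5 ∘ s2
c(c(s1, c(s4, c(s5, s2))), s3) reduces to s1 ∘ s4 ∘ s5 ∘ s2 ∘ s3
c(s7, s6) reduces to s7 ∘ s6
c(c(c(s1, c(s4, c(s5, s2))), s3), c(s7, s6)) reduces to s1 ∘ s4 ∘ s5 ∘ s2 ∘ s3 ∘ s7 ∘ s6
rearranged into index order: s1 ∘ s2 ∘ s3 ∘ s4 ∘ s5 ∘ s6 ∘ s7


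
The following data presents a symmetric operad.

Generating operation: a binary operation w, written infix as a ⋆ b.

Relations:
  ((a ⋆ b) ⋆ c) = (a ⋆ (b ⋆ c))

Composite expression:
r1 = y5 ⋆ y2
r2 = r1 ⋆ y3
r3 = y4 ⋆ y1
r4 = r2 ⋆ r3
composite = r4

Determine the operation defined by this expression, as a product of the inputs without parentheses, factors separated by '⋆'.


Every regrouping of w is equal, so read the y-inputs in written order.
(y5 ⋆ y2) unparenthesizes to y5 ⋆ y2
((y5 ⋆ y2) ⋆ y3) unparenthesizes to y5 ⋆ y2 ⋆ y3
(y4 ⋆ y1) unparenthesizes to y4 ⋆ y1
(((y5 ⋆ y2) ⋆ y3) ⋆ (y4 ⋆ y1)) unparenthesizes to y5 ⋆ y2 ⋆ y3 ⋆ y4 ⋆ y1

y5 ⋆ y2 ⋆ y3 ⋆ y4 ⋆ y1
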